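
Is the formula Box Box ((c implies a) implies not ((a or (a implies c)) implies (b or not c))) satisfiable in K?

Satisfiable (open branch found)

1. Box Box ((c implies a) implies not ((a or (a implies c)) implies (b or not c))), w0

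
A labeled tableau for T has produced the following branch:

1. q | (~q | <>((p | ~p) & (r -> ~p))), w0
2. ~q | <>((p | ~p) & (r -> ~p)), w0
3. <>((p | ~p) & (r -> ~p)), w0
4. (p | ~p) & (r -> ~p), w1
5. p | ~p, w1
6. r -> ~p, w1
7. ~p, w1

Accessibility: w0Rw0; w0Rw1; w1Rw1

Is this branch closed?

Open

No atom appears with both signs at the same world.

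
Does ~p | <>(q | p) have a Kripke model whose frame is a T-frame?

1. ~p | <>(q | p), 0
2. <>(q | p), 0
3. q | p, 1
4. p, 1
Accessibility: 0R0, 0R1, 1R1

Yes, satisfiable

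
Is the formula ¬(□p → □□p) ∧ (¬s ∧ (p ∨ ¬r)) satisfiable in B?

Satisfiable

1. ¬(□p → □□p) ∧ (¬s ∧ (p ∨ ¬r)), u
2. ¬(□p → □□p), u   [∧-rule on 1]
3. ¬s ∧ (p ∨ ¬r), u   [∧-rule on 1]
4. □p, u   [¬→-rule on 2]
5. ¬□□p, u   [¬→-rule on 2]
6. ¬s, u   [∧-rule on 3]
7. p ∨ ¬r, u   [∧-rule on 3]
8. p, u   [□-rule on 4 via uRu]
9. ¬r, u   [∨-rule on 7 (branches; this branch)]
10. ¬□p, v   [¬□-rule on 5: fresh world v, uRv]
11. p, v   [□-rule on 4 via uRv]
12. ¬p, w   [¬□-rule on 10: fresh world w, vRw]
Accessibility: uRu, uRv, vRu, vRv, vRw, wRv, wRw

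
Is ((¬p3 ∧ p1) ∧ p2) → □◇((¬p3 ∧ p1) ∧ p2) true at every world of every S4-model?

Tableau for the negation ¬(((¬p3 ∧ p1) ∧ p2) → □◇((¬p3 ∧ p1) ∧ p2)):
1. ¬(((¬p3 ∧ p1) ∧ p2) → □◇((¬p3 ∧ p1) ∧ p2)), w0
2. (¬p3 ∧ p1) ∧ p2, w0
3. ¬□◇((¬p3 ∧ p1) ∧ p2), w0
4. ¬p3 ∧ p1, w0
5. p2, w0
6. ¬p3, w0
7. p1, w0
8. ¬◇((¬p3 ∧ p1) ∧ p2), w1
9. ¬((¬p3 ∧ p1) ∧ p2), w1
10. ¬p2, w1
Accessibility: w0Rw0, w0Rw1, w1Rw1
The negation has an open branch (countermodel exists).

Not valid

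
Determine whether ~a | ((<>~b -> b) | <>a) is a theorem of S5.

Tableau for the negation ~(~a | ((<>~b -> b) | <>a)):
1. ~(~a | ((<>~b -> b) | <>a)), w0
2. a, w0
3. ~((<>~b -> b) | <>a), w0
4. ~(<>~b -> b), w0
5. ~<>a, w0
6. <>~b, w0
7. ~b, w0
8. ~a, w0
Accessibility: w0Rw0
Branch closes: a and ~a both at w0.
Every branch of the negation's tableau closes; the branch above is one of them.

Valid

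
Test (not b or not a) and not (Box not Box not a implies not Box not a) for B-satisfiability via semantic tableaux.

Unsatisfiable (every branch closes)

1. (not b or not a) and not (Box not Box not a implies not Box not a), 0
2. not b or not a, 0   [and-rule on 1]
3. not (Box not Box not a implies not Box not a), 0   [and-rule on 1]
4. Box not Box not a, 0   [neg-implies-rule on 3]
5. Box not a, 0   [neg-implies-rule on 3]
6. not Box not a, 0   [Box-rule on 4 via 0R0]
7. not a, 0   [Box-rule on 5 via 0R0]
8. a, 1   [neg-Box-rule on 6: fresh world 1, 0R1]
9. not Box not a, 1   [Box-rule on 4 via 0R1]
10. not a, 1   [Box-rule on 5 via 0R1]
Accessibility: 0R0, 0R1, 1R0, 1R1
Branch closes: a and not a both at 1.
Every branch closes; the branch above is one of them.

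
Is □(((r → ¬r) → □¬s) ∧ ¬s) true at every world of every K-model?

Tableau for the negation ¬□(((r → ¬r) → □¬s) ∧ ¬s):
1. ¬□(((r → ¬r) → □¬s) ∧ ¬s), u
2. ¬(((r → ¬r) → □¬s) ∧ ¬s), v
3. s, v
Accessibility: uRv
The negation has an open branch (countermodel exists).

Not valid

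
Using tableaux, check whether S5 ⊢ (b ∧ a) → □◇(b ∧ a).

Valid in S5

Tableau for the negation ¬((b ∧ a) → □◇(b ∧ a)):
1. ¬((b ∧ a) → □◇(b ∧ a)), w0
2. b ∧ a, w0   [¬→-rule on 1]
3. ¬□◇(b ∧ a), w0   [¬→-rule on 1]
4. b, w0   [∧-rule on 2]
5. a, w0   [∧-rule on 2]
6. ¬◇(b ∧ a), w1   [¬□-rule on 3: fresh world w1, w0Rw1]
7. ¬(b ∧ a), w0   [¬◇-rule on 6 via w1Rw0]
8. ¬(b ∧ a), w1   [¬◇-rule on 6 via w1Rw1]
9. ¬a, w0   [¬∧-rule on 7 (branches; this branch)]
Accessibility: w0Rw0, w0Rw1, w1Rw0, w1Rw1
Branch closes: a and ¬a both at w0.
Every branch of the negation's tableau closes; the branch above is one of them.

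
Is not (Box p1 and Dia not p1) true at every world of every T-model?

Tableau for the negation Box p1 and Dia not p1:
1. Box p1 and Dia not p1, w0
2. Box p1, w0   [and-rule on 1]
3. Dia not p1, w0   [and-rule on 1]
4. p1, w0   [Box-rule on 2 via w0Rw0]
5. not p1, w1   [Dia-rule on 3: fresh world w1, w0Rw1]
6. p1, w1   [Box-rule on 2 via w0Rw1]
Accessibility: w0Rw0, w0Rw1, w1Rw1
Branch closes: p1 and not p1 both at w1.
All branches of the negation close; one closing branch shown above.

Valid in T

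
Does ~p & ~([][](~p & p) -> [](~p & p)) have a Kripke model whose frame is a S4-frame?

1. ~p & ~([][](~p & p) -> [](~p & p)), w0
2. ~p, w0
3. ~([][](~p & p) -> [](~p & p)), w0
4. [][](~p & p), w0
5. ~[](~p & p), w0
6. [](~p & p), w0
7. ~p & p, w0
8. p, w0
Accessibility: w0Rw0
Branch closes: p and ~p both at w0.
(One branch shown.) All branches close.

Unsatisfiable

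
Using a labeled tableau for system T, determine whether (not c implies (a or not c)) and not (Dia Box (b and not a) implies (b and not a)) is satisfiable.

1. (not c implies (a or not c)) and not (Dia Box (b and not a) implies (b and not a)), u
2. not c implies (a or not c), u   [and-rule on 1]
3. not (Dia Box (b and not a) implies (b and not a)), u   [and-rule on 1]
4. Dia Box (b and not a), u   [neg-implies-rule on 3]
5. not (b and not a), u   [neg-implies-rule on 3]
6. a or not c, u   [implies-rule on 2 (branches; this branch)]
7. a, u   [neg-and-rule on 5 (branches; this branch)]
8. not c, u   [or-rule on 6 (branches; this branch)]
9. Box (b and not a), v   [Dia-rule on 4: fresh world v, uRv]
10. b and not a, v   [Box-rule on 9 via vRv]
11. b, v   [and-rule on 10]
12. not a, v   [and-rule on 10]
Accessibility: uRu, uRv, vRv

Satisfiable (open branch found)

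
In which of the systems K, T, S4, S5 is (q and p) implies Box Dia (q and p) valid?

S5

S5-tableau for the negation not ((q and p) implies Box Dia (q and p)):
1. not ((q and p) implies Box Dia (q and p)), u
2. q and p, u
3. not Box Dia (q and p), u
4. q, u
5. p, u
6. not Dia (q and p), v
7. not (q and p), u
8. not (q and p), v
9. not p, u
Accessibility: uRu, uRv, vRu, vRv
Branch closes: p and not p both at u.
Every branch closes (one shown): valid in S5.
S4-tableau for the negation not ((q and p) implies Box Dia (q and p)):
1. not ((q and p) implies Box Dia (q and p)), u
2. q and p, u
3. not Box Dia (q and p), u
4. q, u
5. p, u
6. not Dia (q and p), v
7. not (q and p), v
8. not p, v
Accessibility: uRu, uRv, vRv
Complete open branch: countermodel on an S4-frame, so not valid in S4, nor in K, T (the same frame is also a K-frame and a T-frame).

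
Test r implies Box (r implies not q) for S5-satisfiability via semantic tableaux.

1. r implies Box (r implies not q), w0
2. Box (r implies not q), w0
3. r implies not q, w0
4. not q, w0
Accessibility: w0Rw0

Satisfiable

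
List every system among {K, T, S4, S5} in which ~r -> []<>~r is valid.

S5-tableau for the negation ~(~r -> []<>~r):
1. ~(~r -> []<>~r), w0
2. ~r, w0
3. ~[]<>~r, w0
4. ~<>~r, w1
5. r, w0
Accessibility: w0Rw0, w0Rw1, w1Rw0, w1Rw1
Branch closes: r and ~r both at w0.
Every branch closes (one shown): valid in S5.
S4-tableau for the negation ~(~r -> []<>~r):
1. ~(~r -> []<>~r), w0
2. ~r, w0
3. ~[]<>~r, w0
4. ~<>~r, w1
5. r, w1
Accessibility: w0Rw0, w0Rw1, w1Rw1
Complete open branch: countermodel on an S4-frame, so not valid in S4, nor in K, T (the same frame is also a K-frame and a T-frame).

S5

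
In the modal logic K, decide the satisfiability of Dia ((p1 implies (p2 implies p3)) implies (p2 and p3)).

Satisfiable

1. Dia ((p1 implies (p2 implies p3)) implies (p2 and p3)), 0
2. (p1 implies (p2 implies p3)) implies (p2 and p3), 1   [Dia-rule on 1: fresh world 1, 0R1]
3. p2 and p3, 1   [implies-rule on 2 (branches; this branch)]
4. p2, 1   [and-rule on 3]
5. p3, 1   [and-rule on 3]
Accessibility: 0R1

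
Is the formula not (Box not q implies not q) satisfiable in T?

No, unsatisfiable

1. not (Box not q implies not q), u
2. Box not q, u   [neg-implies-rule on 1]
3. q, u   [neg-implies-rule on 1]
4. not q, u   [Box-rule on 2 via uRu]
Accessibility: uRu
Branch closes: q and not q both at u.
Every branch closes; the branch above is one of them.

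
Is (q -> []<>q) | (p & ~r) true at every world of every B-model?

Tableau for the negation ~((q -> []<>q) | (p & ~r)):
1. ~((q -> []<>q) | (p & ~r)), 0
2. ~(q -> []<>q), 0
3. ~(p & ~r), 0
4. q, 0
5. ~[]<>q, 0
6. r, 0
7. ~<>q, 1
8. ~q, 0
Accessibility: 0R0, 0R1, 1R0, 1R1
Branch closes: q and ~q both at 0.
Every branch of the negation's tableau closes; the branch above is one of them.

Valid in B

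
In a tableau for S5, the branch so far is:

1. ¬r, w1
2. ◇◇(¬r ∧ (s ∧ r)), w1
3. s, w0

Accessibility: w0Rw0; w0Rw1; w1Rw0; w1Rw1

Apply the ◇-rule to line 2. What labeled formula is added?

a fresh world w2 with w1Rw2, and ◇(¬r ∧ (s ∧ r)) at w2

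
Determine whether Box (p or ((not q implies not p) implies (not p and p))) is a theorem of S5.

Tableau for the negation not Box (p or ((not q implies not p) implies (not p and p))):
1. not Box (p or ((not q implies not p) implies (not p and p))), w0
2. not (p or ((not q implies not p) implies (not p and p))), w1
3. not p, w1
4. not ((not q implies not p) implies (not p and p)), w1
5. not q implies not p, w1
6. not (not p and p), w1
Accessibility: w0Rw0, w0Rw1, w1Rw0, w1Rw1
The negation has an open branch (countermodel exists).

No, not valid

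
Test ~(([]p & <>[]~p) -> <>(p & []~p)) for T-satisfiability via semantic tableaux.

1. ~(([]p & <>[]~p) -> <>(p & []~p)), u
2. []p & <>[]~p, u
3. ~<>(p & []~p), u
4. []p, u
5. <>[]~p, u
6. ~(p & []~p), u
7. p, u
8. ~[]~p, u
9. []~p, v
10. ~(p & []~p), v
11. p, v
12. ~p, v
Accessibility: uRu, uRv, vRv
Branch closes: p and ~p both at v.
(One branch shown.) All branches close.

No, unsatisfiable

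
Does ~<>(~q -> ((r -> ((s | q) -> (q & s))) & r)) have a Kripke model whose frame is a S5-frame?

Satisfiable (open branch found)

1. ~<>(~q -> ((r -> ((s | q) -> (q & s))) & r)), w0
2. ~(~q -> ((r -> ((s | q) -> (q & s))) & r)), w0   [~<>-rule on 1 via w0Rw0]
3. ~q, w0   [~->-rule on 2]
4. ~((r -> ((s | q) -> (q & s))) & r), w0   [~->-rule on 2]
5. ~r, w0   [~&-rule on 4 (branches; this branch)]
Accessibility: w0Rw0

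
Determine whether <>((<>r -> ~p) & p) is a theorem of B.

No, not valid

Tableau for the negation ~<>((<>r -> ~p) & p):
1. ~<>((<>r -> ~p) & p), w0
2. ~((<>r -> ~p) & p), w0
3. ~p, w0
Accessibility: w0Rw0
The negation has an open branch (countermodel exists).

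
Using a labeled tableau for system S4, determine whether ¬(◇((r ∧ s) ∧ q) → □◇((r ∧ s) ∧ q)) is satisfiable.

1. ¬(◇((r ∧ s) ∧ q) → □◇((r ∧ s) ∧ q)), 0
2. ◇((r ∧ s) ∧ q), 0   [¬→-rule on 1]
3. ¬□◇((r ∧ s) ∧ q), 0   [¬→-rule on 1]
4. (r ∧ s) ∧ q, 1   [◇-rule on 2: fresh world 1, 0R1]
5. r ∧ s, 1   [∧-rule on 4]
6. q, 1   [∧-rule on 4]
7. r, 1   [∧-rule on 5]
8. s, 1   [∧-rule on 5]
9. ¬◇((r ∧ s) ∧ q), 2   [¬□-rule on 3: fresh world 2, 0R2]
10. ¬((r ∧ s) ∧ q), 2   [¬◇-rule on 9 via 2R2]
11. ¬q, 2   [¬∧-rule on 10 (branches; this branch)]
Accessibility: 0R0, 0R1, 0R2, 1R1, 2R2

Yes, satisfiable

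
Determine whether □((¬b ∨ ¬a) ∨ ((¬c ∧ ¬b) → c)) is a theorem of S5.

Tableau for the negation ¬□((¬b ∨ ¬a) ∨ ((¬c ∧ ¬b) → c)):
1. ¬□((¬b ∨ ¬a) ∨ ((¬c ∧ ¬b) → c)), u
2. ¬((¬b ∨ ¬a) ∨ ((¬c ∧ ¬b) → c)), v   [¬□-rule on 1: fresh world v, uRv]
3. ¬(¬b ∨ ¬a), v   [¬∨-rule on 2]
4. ¬((¬c ∧ ¬b) → c), v   [¬∨-rule on 2]
5. b, v   [¬∨-rule on 3]
6. a, v   [¬∨-rule on 3]
7. ¬c ∧ ¬b, v   [¬→-rule on 4]
8. ¬c, v   [¬→-rule on 4]
9. ¬b, v   [∧-rule on 7]
Accessibility: uRu, uRv, vRu, vRv
Branch closes: b and ¬b both at v.
Every branch of the negation's tableau closes; the branch above is one of them.

Valid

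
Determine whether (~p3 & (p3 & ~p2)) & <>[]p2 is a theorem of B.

Not valid

Tableau for the negation ~((~p3 & (p3 & ~p2)) & <>[]p2):
1. ~((~p3 & (p3 & ~p2)) & <>[]p2), w0
2. ~<>[]p2, w0
3. ~[]p2, w0
4. ~p2, w1
5. ~[]p2, w1
6. ~p2, w2
Accessibility: w0Rw0, w0Rw1, w1Rw0, w1Rw1, w1Rw2, w2Rw1, w2Rw2
The negation has an open branch (countermodel exists).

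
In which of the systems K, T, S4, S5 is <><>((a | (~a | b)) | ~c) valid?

T, S4, S5

K-tableau for the negation ~<><>((a | (~a | b)) | ~c):
1. ~<><>((a | (~a | b)) | ~c), 0
Complete open branch: countermodel on a K-frame, so not valid in K.
T-tableau for the negation ~<><>((a | (~a | b)) | ~c):
1. ~<><>((a | (~a | b)) | ~c), 0
2. ~<>((a | (~a | b)) | ~c), 0   [~<>-rule on 1 via 0R0]
3. ~((a | (~a | b)) | ~c), 0   [~<>-rule on 2 via 0R0]
4. ~(a | (~a | b)), 0   [~|-rule on 3]
5. c, 0   [~|-rule on 3]
6. ~a, 0   [~|-rule on 4]
7. ~(~a | b), 0   [~|-rule on 4]
8. a, 0   [~|-rule on 7]
9. ~b, 0   [~|-rule on 7]
Accessibility: 0R0
Branch closes: a and ~a both at 0.
Every branch closes (one shown): valid in T, hence also in S4, S5 (every theorem of T is a theorem of S4 and S5).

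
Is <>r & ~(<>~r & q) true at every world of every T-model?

No, not valid

Tableau for the negation ~(<>r & ~(<>~r & q)):
1. ~(<>r & ~(<>~r & q)), 0
2. <>~r & q, 0
3. <>~r, 0
4. q, 0
5. ~r, 1
Accessibility: 0R0, 0R1, 1R1
The negation has an open branch (countermodel exists).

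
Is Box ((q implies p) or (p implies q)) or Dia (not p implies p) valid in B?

Yes, valid

Tableau for the negation not (Box ((q implies p) or (p implies q)) or Dia (not p implies p)):
1. not (Box ((q implies p) or (p implies q)) or Dia (not p implies p)), u
2. not Box ((q implies p) or (p implies q)), u
3. not Dia (not p implies p), u
4. not (not p implies p), u
5. not p, u
6. not ((q implies p) or (p implies q)), v
7. not (q implies p), v
8. not (p implies q), v
9. q, v
10. not p, v
11. p, v
12. not q, v
Accessibility: uRu, uRv, vRu, vRv
Branch closes: p and not p both at v.
Every branch of the negation's tableau closes; the branch above is one of them.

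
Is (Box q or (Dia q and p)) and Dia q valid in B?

Tableau for the negation not ((Box q or (Dia q and p)) and Dia q):
1. not ((Box q or (Dia q and p)) and Dia q), u
2. not Dia q, u
3. not q, u
Accessibility: uRu
The negation has an open branch (countermodel exists).

No, not valid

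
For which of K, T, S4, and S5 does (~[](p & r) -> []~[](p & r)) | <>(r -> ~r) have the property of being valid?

S5-tableau for the negation ~((~[](p & r) -> []~[](p & r)) | <>(r -> ~r)):
1. ~((~[](p & r) -> []~[](p & r)) | <>(r -> ~r)), 0
2. ~(~[](p & r) -> []~[](p & r)), 0   [~|-rule on 1]
3. ~<>(r -> ~r), 0   [~|-rule on 1]
4. ~[](p & r), 0   [~->-rule on 2]
5. ~[]~[](p & r), 0   [~->-rule on 2]
6. ~(r -> ~r), 0   [~<>-rule on 3 via 0R0]
7. r, 0   [~->-rule on 6]
8. ~(p & r), 1   [~[]-rule on 4: fresh world 1, 0R1]
9. ~(r -> ~r), 1   [~<>-rule on 3 via 0R1]
10. r, 1   [~->-rule on 9]
11. ~p, 1   [~&-rule on 8 (branches; this branch)]
12. [](p & r), 2   [~[]-rule on 5: fresh world 2, 0R2]
13. ~(r -> ~r), 2   [~<>-rule on 3 via 0R2]
14. r, 2   [~->-rule on 13]
15. p & r, 0   [[]-rule on 12 via 2R0]
16. p, 0   [&-rule on 15]
17. p & r, 1   [[]-rule on 12 via 2R1]
18. p, 1   [&-rule on 17]
Accessibility: 0R0, 0R1, 0R2, 1R0, 1R1, 1R2, 2R0, 2R1, 2R2
Branch closes: p and ~p both at 1.
Every branch closes (one shown): valid in S5.
S4-tableau for the negation ~((~[](p & r) -> []~[](p & r)) | <>(r -> ~r)):
1. ~((~[](p & r) -> []~[](p & r)) | <>(r -> ~r)), 0
2. ~(~[](p & r) -> []~[](p & r)), 0   [~|-rule on 1]
3. ~<>(r -> ~r), 0   [~|-rule on 1]
4. ~[](p & r), 0   [~->-rule on 2]
5. ~[]~[](p & r), 0   [~->-rule on 2]
6. ~(r -> ~r), 0   [~<>-rule on 3 via 0R0]
7. r, 0   [~->-rule on 6]
8. ~(p & r), 1   [~[]-rule on 4: fresh world 1, 0R1]
9. ~(r -> ~r), 1   [~<>-rule on 3 via 0R1]
10. r, 1   [~->-rule on 9]
11. ~p, 1   [~&-rule on 8 (branches; this branch)]
12. [](p & r), 2   [~[]-rule on 5: fresh world 2, 0R2]
13. ~(r -> ~r), 2   [~<>-rule on 3 via 0R2]
14. r, 2   [~->-rule on 13]
15. p & r, 2   [[]-rule on 12 via 2R2]
16. p, 2   [&-rule on 15]
Accessibility: 0R0, 0R1, 0R2, 1R1, 2R2
Complete open branch: countermodel on an S4-frame, so not valid in S4, nor in K, T (the same frame is also a K-frame and a T-frame).

S5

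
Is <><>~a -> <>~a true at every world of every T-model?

No, not valid

Tableau for the negation ~(<><>~a -> <>~a):
1. ~(<><>~a -> <>~a), u
2. <><>~a, u
3. ~<>~a, u
4. a, u
5. <>~a, v
6. a, v
7. ~a, w
Accessibility: uRu, uRv, vRv, vRw, wRw
The negation has an open branch (countermodel exists).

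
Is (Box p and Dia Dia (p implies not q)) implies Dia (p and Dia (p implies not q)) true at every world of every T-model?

Valid

Tableau for the negation not ((Box p and Dia Dia (p implies not q)) implies Dia (p and Dia (p implies not q))):
1. not ((Box p and Dia Dia (p implies not q)) implies Dia (p and Dia (p implies not q))), u
2. Box p and Dia Dia (p implies not q), u
3. not Dia (p and Dia (p implies not q)), u
4. Box p, u
5. Dia Dia (p implies not q), u
6. not (p and Dia (p implies not q)), u
7. p, u
8. not Dia (p implies not q), u
9. not (p implies not q), u
10. q, u
11. Dia (p implies not q), v
12. not (p and Dia (p implies not q)), v
13. p, v
14. not (p implies not q), v
15. q, v
16. not Dia (p implies not q), v
17. p implies not q, w
18. not (p implies not q), w
19. p, w
20. q, w
21. not q, w
Accessibility: uRu, uRv, vRv, vRw, wRw
Branch closes: q and not q both at w.
Every branch of the negation's tableau closes; the branch above is one of them.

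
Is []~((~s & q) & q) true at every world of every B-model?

Invalid (countermodel exists)

Tableau for the negation ~[]~((~s & q) & q):
1. ~[]~((~s & q) & q), u
2. (~s & q) & q, v   [~[]-rule on 1: fresh world v, uRv]
3. ~s & q, v   [&-rule on 2]
4. q, v   [&-rule on 2]
5. ~s, v   [&-rule on 3]
Accessibility: uRu, uRv, vRu, vRv
The negation has an open branch (countermodel exists).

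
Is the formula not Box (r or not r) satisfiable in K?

1. not Box (r or not r), 0
2. not (r or not r), 1
3. not r, 1
4. r, 1
Accessibility: 0R1
Branch closes: r and not r both at 1.
(One branch shown.) All branches close.

Unsatisfiable (every branch closes)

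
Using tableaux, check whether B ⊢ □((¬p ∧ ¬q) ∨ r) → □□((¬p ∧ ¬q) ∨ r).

Not valid

Tableau for the negation ¬(□((¬p ∧ ¬q) ∨ r) → □□((¬p ∧ ¬q) ∨ r)):
1. ¬(□((¬p ∧ ¬q) ∨ r) → □□((¬p ∧ ¬q) ∨ r)), 0
2. □((¬p ∧ ¬q) ∨ r), 0
3. ¬□□((¬p ∧ ¬q) ∨ r), 0
4. (¬p ∧ ¬q) ∨ r, 0
5. r, 0
6. ¬□((¬p ∧ ¬q) ∨ r), 1
7. (¬p ∧ ¬q) ∨ r, 1
8. r, 1
9. ¬((¬p ∧ ¬q) ∨ r), 2
10. ¬(¬p ∧ ¬q), 2
11. ¬r, 2
12. q, 2
Accessibility: 0R0, 0R1, 1R0, 1R1, 1R2, 2R1, 2R2
The negation has an open branch (countermodel exists).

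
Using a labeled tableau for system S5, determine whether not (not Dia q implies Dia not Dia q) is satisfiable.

Unsatisfiable

1. not (not Dia q implies Dia not Dia q), u
2. not Dia q, u
3. not Dia not Dia q, u
4. not q, u
5. Dia q, u
6. q, v
7. not q, v
Accessibility: uRu, uRv, vRu, vRv
Branch closes: q and not q both at v.
All branches of the tableau close; one closing branch shown above.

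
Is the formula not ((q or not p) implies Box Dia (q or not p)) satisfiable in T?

1. not ((q or not p) implies Box Dia (q or not p)), u
2. q or not p, u
3. not Box Dia (q or not p), u
4. not p, u
5. not Dia (q or not p), v
6. not (q or not p), v
7. not q, v
8. p, v
Accessibility: uRu, uRv, vRv

Yes, satisfiable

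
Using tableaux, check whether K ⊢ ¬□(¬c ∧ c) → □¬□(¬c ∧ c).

Tableau for the negation ¬(¬□(¬c ∧ c) → □¬□(¬c ∧ c)):
1. ¬(¬□(¬c ∧ c) → □¬□(¬c ∧ c)), u
2. ¬□(¬c ∧ c), u
3. ¬□¬□(¬c ∧ c), u
4. ¬(¬c ∧ c), v
5. ¬c, v
6. □(¬c ∧ c), w
Accessibility: uRv, uRw
The negation has an open branch (countermodel exists).

Invalid (countermodel exists)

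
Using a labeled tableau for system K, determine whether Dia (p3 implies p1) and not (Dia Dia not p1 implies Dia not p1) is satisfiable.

1. Dia (p3 implies p1) and not (Dia Dia not p1 implies Dia not p1), w0
2. Dia (p3 implies p1), w0   [and-rule on 1]
3. not (Dia Dia not p1 implies Dia not p1), w0   [and-rule on 1]
4. Dia Dia not p1, w0   [neg-implies-rule on 3]
5. not Dia not p1, w0   [neg-implies-rule on 3]
6. p3 implies p1, w1   [Dia-rule on 2: fresh world w1, w0Rw1]
7. p1, w1   [neg-Dia-rule on 5 via w0Rw1]
8. Dia not p1, w2   [Dia-rule on 4: fresh world w2, w0Rw2]
9. p1, w2   [neg-Dia-rule on 5 via w0Rw2]
10. not p1, w3   [Dia-rule on 8: fresh world w3, w2Rw3]
Accessibility: w0Rw1, w0Rw2, w2Rw3

Satisfiable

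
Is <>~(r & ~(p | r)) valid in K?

Not valid

Tableau for the negation ~<>~(r & ~(p | r)):
1. ~<>~(r & ~(p | r)), w0
The negation has an open branch (countermodel exists).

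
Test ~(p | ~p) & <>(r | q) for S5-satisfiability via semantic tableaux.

1. ~(p | ~p) & <>(r | q), 0
2. ~(p | ~p), 0
3. <>(r | q), 0
4. ~p, 0
5. p, 0
Accessibility: 0R0
Branch closes: p and ~p both at 0.
Every branch closes; the branch above is one of them.

No, unsatisfiable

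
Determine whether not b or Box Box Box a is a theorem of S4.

Tableau for the negation not (not b or Box Box Box a):
1. not (not b or Box Box Box a), 0
2. b, 0
3. not Box Box Box a, 0
4. not Box Box a, 1
5. not Box a, 2
6. not a, 3
Accessibility: 0R0, 0R1, 0R2, 0R3, 1R1, 1R2, 1R3, 2R2, 2R3, 3R3
The negation has an open branch (countermodel exists).

Not valid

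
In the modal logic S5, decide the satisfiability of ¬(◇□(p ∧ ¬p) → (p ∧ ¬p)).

Unsatisfiable (every branch closes)

1. ¬(◇□(p ∧ ¬p) → (p ∧ ¬p)), 0
2. ◇□(p ∧ ¬p), 0
3. ¬(p ∧ ¬p), 0
4. p, 0
5. □(p ∧ ¬p), 1
6. p ∧ ¬p, 0
7. ¬p, 0
Accessibility: 0R0, 0R1, 1R0, 1R1
Branch closes: p and ¬p both at 0.
All branches of the tableau close; one closing branch shown above.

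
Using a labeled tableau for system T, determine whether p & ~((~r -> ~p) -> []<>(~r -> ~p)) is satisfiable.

1. p & ~((~r -> ~p) -> []<>(~r -> ~p)), w0
2. p, w0
3. ~((~r -> ~p) -> []<>(~r -> ~p)), w0
4. ~r -> ~p, w0
5. ~[]<>(~r -> ~p), w0
6. r, w0
7. ~<>(~r -> ~p), w1
8. ~(~r -> ~p), w1
9. ~r, w1
10. p, w1
Accessibility: w0Rw0, w0Rw1, w1Rw1

Yes, satisfiable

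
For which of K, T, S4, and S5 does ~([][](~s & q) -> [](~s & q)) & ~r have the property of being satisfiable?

K

T-tableau for the formula:
1. ~([][](~s & q) -> [](~s & q)) & ~r, u
2. ~([][](~s & q) -> [](~s & q)), u
3. ~r, u
4. [][](~s & q), u
5. ~[](~s & q), u
6. [](~s & q), u
7. ~s & q, u
8. ~s, u
9. q, u
10. ~(~s & q), v
11. [](~s & q), v
12. ~s & q, v
13. ~s, v
14. q, v
15. ~q, v
Accessibility: uRu, uRv, vRv
Branch closes: q and ~q both at v.
Every branch closes (one shown): unsatisfiable in T, hence also in S4, S5 (every S4/S5-frame is a T-frame).
K-tableau for the formula:
1. ~([][](~s & q) -> [](~s & q)) & ~r, u
2. ~([][](~s & q) -> [](~s & q)), u
3. ~r, u
4. [][](~s & q), u
5. ~[](~s & q), u
6. ~(~s & q), v
7. [](~s & q), v
8. ~q, v
Accessibility: uRv
Complete open branch: satisfiable in K.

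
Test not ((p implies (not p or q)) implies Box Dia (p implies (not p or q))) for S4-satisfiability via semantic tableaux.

1. not ((p implies (not p or q)) implies Box Dia (p implies (not p or q))), 0
2. p implies (not p or q), 0
3. not Box Dia (p implies (not p or q)), 0
4. not p or q, 0
5. q, 0
6. not Dia (p implies (not p or q)), 1
7. not (p implies (not p or q)), 1
8. p, 1
9. not (not p or q), 1
10. not q, 1
Accessibility: 0R0, 0R1, 1R1

Satisfiable (open branch found)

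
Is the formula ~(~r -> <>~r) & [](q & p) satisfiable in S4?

1. ~(~r -> <>~r) & [](q & p), 0
2. ~(~r -> <>~r), 0
3. [](q & p), 0
4. ~r, 0
5. ~<>~r, 0
6. q & p, 0
7. q, 0
8. p, 0
9. r, 0
Accessibility: 0R0
Branch closes: r and ~r both at 0.
All branches of the tableau close; one closing branch shown above.

Unsatisfiable (every branch closes)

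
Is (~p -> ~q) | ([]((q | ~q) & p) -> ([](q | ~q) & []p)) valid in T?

Tableau for the negation ~((~p -> ~q) | ([]((q | ~q) & p) -> ([](q | ~q) & []p))):
1. ~((~p -> ~q) | ([]((q | ~q) & p) -> ([](q | ~q) & []p))), 0
2. ~(~p -> ~q), 0
3. ~([]((q | ~q) & p) -> ([](q | ~q) & []p)), 0
4. ~p, 0
5. q, 0
6. []((q | ~q) & p), 0
7. ~([](q | ~q) & []p), 0
8. (q | ~q) & p, 0
9. q | ~q, 0
10. p, 0
Accessibility: 0R0
Branch closes: p and ~p both at 0.
All branches of the negation close; one closing branch shown above.

Yes, valid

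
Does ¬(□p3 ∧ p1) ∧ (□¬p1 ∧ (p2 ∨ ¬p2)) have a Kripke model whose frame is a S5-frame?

1. ¬(□p3 ∧ p1) ∧ (□¬p1 ∧ (p2 ∨ ¬p2)), u
2. ¬(□p3 ∧ p1), u
3. □¬p1 ∧ (p2 ∨ ¬p2), u
4. □¬p1, u
5. p2 ∨ ¬p2, u
6. ¬p1, u
7. ¬p2, u
Accessibility: uRu

Yes, satisfiable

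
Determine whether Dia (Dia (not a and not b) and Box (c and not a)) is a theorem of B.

No, not valid

Tableau for the negation not Dia (Dia (not a and not b) and Box (c and not a)):
1. not Dia (Dia (not a and not b) and Box (c and not a)), u
2. not (Dia (not a and not b) and Box (c and not a)), u   [neg-Dia-rule on 1 via uRu]
3. not Box (c and not a), u   [neg-and-rule on 2 (branches; this branch)]
4. not (c and not a), v   [neg-Box-rule on 3: fresh world v, uRv]
5. not (Dia (not a and not b) and Box (c and not a)), v   [neg-Dia-rule on 1 via uRv]
6. a, v   [neg-and-rule on 4 (branches; this branch)]
7. not Box (c and not a), v   [neg-and-rule on 5 (branches; this branch)]
8. not (c and not a), w   [neg-Box-rule on 7: fresh world w, vRw]
9. a, w   [neg-and-rule on 8 (branches; this branch)]
Accessibility: uRu, uRv, vRu, vRv, vRw, wRv, wRw
The negation has an open branch (countermodel exists).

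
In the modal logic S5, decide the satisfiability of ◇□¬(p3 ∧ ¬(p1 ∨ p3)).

Satisfiable (open branch found)

1. ◇□¬(p3 ∧ ¬(p1 ∨ p3)), u
2. □¬(p3 ∧ ¬(p1 ∨ p3)), v   [◇-rule on 1: fresh world v, uRv]
3. ¬(p3 ∧ ¬(p1 ∨ p3)), u   [□-rule on 2 via vRu]
4. ¬(p3 ∧ ¬(p1 ∨ p3)), v   [□-rule on 2 via vRv]
5. p1 ∨ p3, u   [¬∧-rule on 3 (branches; this branch)]
6. p1 ∨ p3, v   [¬∧-rule on 4 (branches; this branch)]
7. p3, u   [∨-rule on 5 (branches; this branch)]
8. p3, v   [∨-rule on 6 (branches; this branch)]
Accessibility: uRu, uRv, vRu, vRv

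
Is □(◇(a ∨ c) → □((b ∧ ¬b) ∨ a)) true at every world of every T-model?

Invalid (countermodel exists)

Tableau for the negation ¬□(◇(a ∨ c) → □((b ∧ ¬b) ∨ a)):
1. ¬□(◇(a ∨ c) → □((b ∧ ¬b) ∨ a)), 0
2. ¬(◇(a ∨ c) → □((b ∧ ¬b) ∨ a)), 1
3. ◇(a ∨ c), 1
4. ¬□((b ∧ ¬b) ∨ a), 1
5. a ∨ c, 2
6. c, 2
7. ¬((b ∧ ¬b) ∨ a), 3
8. ¬(b ∧ ¬b), 3
9. ¬a, 3
10. b, 3
Accessibility: 0R0, 0R1, 1R1, 1R2, 1R3, 2R2, 3R3
The negation has an open branch (countermodel exists).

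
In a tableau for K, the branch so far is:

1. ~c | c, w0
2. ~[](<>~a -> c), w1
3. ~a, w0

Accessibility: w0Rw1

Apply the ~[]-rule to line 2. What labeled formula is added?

a fresh world w2 with w1Rw2, and ~(<>~a -> c) at w2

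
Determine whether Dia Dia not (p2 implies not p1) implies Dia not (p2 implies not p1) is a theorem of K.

Tableau for the negation not (Dia Dia not (p2 implies not p1) implies Dia not (p2 implies not p1)):
1. not (Dia Dia not (p2 implies not p1) implies Dia not (p2 implies not p1)), 0
2. Dia Dia not (p2 implies not p1), 0
3. not Dia not (p2 implies not p1), 0
4. Dia not (p2 implies not p1), 1
5. p2 implies not p1, 1
6. not p1, 1
7. not (p2 implies not p1), 2
8. p2, 2
9. p1, 2
Accessibility: 0R1, 1R2
The negation has an open branch (countermodel exists).

No, not valid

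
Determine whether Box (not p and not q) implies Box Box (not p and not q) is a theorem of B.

Tableau for the negation not (Box (not p and not q) implies Box Box (not p and not q)):
1. not (Box (not p and not q) implies Box Box (not p and not q)), u
2. Box (not p and not q), u
3. not Box Box (not p and not q), u
4. not p and not q, u
5. not p, u
6. not q, u
7. not Box (not p and not q), v
8. not p and not q, v
9. not p, v
10. not q, v
11. not (not p and not q), w
12. q, w
Accessibility: uRu, uRv, vRu, vRv, vRw, wRv, wRw
The negation has an open branch (countermodel exists).

Not valid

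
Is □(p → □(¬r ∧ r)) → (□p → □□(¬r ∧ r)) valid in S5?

Valid in S5

Tableau for the negation ¬(□(p → □(¬r ∧ r)) → (□p → □□(¬r ∧ r))):
1. ¬(□(p → □(¬r ∧ r)) → (□p → □□(¬r ∧ r))), 0
2. □(p → □(¬r ∧ r)), 0   [¬→-rule on 1]
3. ¬(□p → □□(¬r ∧ r)), 0   [¬→-rule on 1]
4. □p, 0   [¬→-rule on 3]
5. ¬□□(¬r ∧ r), 0   [¬→-rule on 3]
6. p → □(¬r ∧ r), 0   [□-rule on 2 via 0R0]
7. p, 0   [□-rule on 4 via 0R0]
8. □(¬r ∧ r), 0   [→-rule on 6 (branches; this branch)]
9. ¬r ∧ r, 0   [□-rule on 8 via 0R0]
10. ¬r, 0   [∧-rule on 9]
11. r, 0   [∧-rule on 9]
Accessibility: 0R0
Branch closes: r and ¬r both at 0.
Every branch of the negation's tableau closes; the branch above is one of them.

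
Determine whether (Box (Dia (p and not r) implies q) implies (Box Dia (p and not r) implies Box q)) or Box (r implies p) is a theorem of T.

Tableau for the negation not ((Box (Dia (p and not r) implies q) implies (Box Dia (p and not r) implies Box q)) or Box (r implies p)):
1. not ((Box (Dia (p and not r) implies q) implies (Box Dia (p and not r) implies Box q)) or Box (r implies p)), w0
2. not (Box (Dia (p and not r) implies q) implies (Box Dia (p and not r) implies Box q)), w0
3. not Box (r implies p), w0
4. Box (Dia (p and not r) implies q), w0
5. not (Box Dia (p and not r) implies Box q), w0
6. Box Dia (p and not r), w0
7. not Box q, w0
8. Dia (p and not r) implies q, w0
9. Dia (p and not r), w0
10. q, w0
11. not (r implies p), w1
12. r, w1
13. not p, w1
14. Dia (p and not r) implies q, w1
15. Dia (p and not r), w1
16. q, w1
17. not q, w2
18. Dia (p and not r) implies q, w2
19. Dia (p and not r), w2
20. not Dia (p and not r), w2
21. not (p and not r), w2
22. r, w2
23. p and not r, w3
24. p, w3
25. not r, w3
26. Dia (p and not r) implies q, w3
27. Dia (p and not r), w3
28. q, w3
29. p and not r, w4
30. p, w4
31. not r, w4
32. p and not r, w5
33. p, w5
34. not r, w5
35. not (p and not r), w5
36. r, w5
Accessibility: w0Rw0, w0Rw1, w0Rw2, w0Rw3, w1Rw1, w1Rw4, w2Rw2, w2Rw5, w3Rw3, w4Rw4, w5Rw5
Branch closes: r and not r both at w5.
Every branch of the negation's tableau closes; the branch above is one of them.

Valid in T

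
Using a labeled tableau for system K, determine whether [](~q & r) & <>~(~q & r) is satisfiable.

Unsatisfiable

1. [](~q & r) & <>~(~q & r), w0
2. [](~q & r), w0   [&-rule on 1]
3. <>~(~q & r), w0   [&-rule on 1]
4. ~(~q & r), w1   [<>-rule on 3: fresh world w1, w0Rw1]
5. ~q & r, w1   [[]-rule on 2 via w0Rw1]
6. ~q, w1   [&-rule on 5]
7. r, w1   [&-rule on 5]
8. ~r, w1   [~&-rule on 4 (branches; this branch)]
Accessibility: w0Rw1
Branch closes: r and ~r both at w1.
Every branch closes; the branch above is one of them.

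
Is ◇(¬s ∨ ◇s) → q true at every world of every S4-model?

Not valid

Tableau for the negation ¬(◇(¬s ∨ ◇s) → q):
1. ¬(◇(¬s ∨ ◇s) → q), 0
2. ◇(¬s ∨ ◇s), 0
3. ¬q, 0
4. ¬s ∨ ◇s, 1
5. ◇s, 1
6. s, 2
Accessibility: 0R0, 0R1, 0R2, 1R1, 1R2, 2R2
The negation has an open branch (countermodel exists).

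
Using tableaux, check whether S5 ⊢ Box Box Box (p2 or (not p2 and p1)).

Tableau for the negation not Box Box Box (p2 or (not p2 and p1)):
1. not Box Box Box (p2 or (not p2 and p1)), u
2. not Box Box (p2 or (not p2 and p1)), v
3. not Box (p2 or (not p2 and p1)), w
4. not (p2 or (not p2 and p1)), x
5. not p2, x
6. not (not p2 and p1), x
7. not p1, x
Accessibility: uRu, uRv, uRw, uRx, vRu, vRv, vRw, vRx, wRu, wRv, wRw, wRx, xRu, xRv, xRw, xRx
The negation has an open branch (countermodel exists).

Invalid (countermodel exists)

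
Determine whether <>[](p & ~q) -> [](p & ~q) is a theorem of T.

Tableau for the negation ~(<>[](p & ~q) -> [](p & ~q)):
1. ~(<>[](p & ~q) -> [](p & ~q)), 0
2. <>[](p & ~q), 0
3. ~[](p & ~q), 0
4. [](p & ~q), 1
5. p & ~q, 1
6. p, 1
7. ~q, 1
8. ~(p & ~q), 2
9. q, 2
Accessibility: 0R0, 0R1, 0R2, 1R1, 2R2
The negation has an open branch (countermodel exists).

Invalid (countermodel exists)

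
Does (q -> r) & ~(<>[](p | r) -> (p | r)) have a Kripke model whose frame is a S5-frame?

Unsatisfiable (every branch closes)

1. (q -> r) & ~(<>[](p | r) -> (p | r)), w0
2. q -> r, w0
3. ~(<>[](p | r) -> (p | r)), w0
4. <>[](p | r), w0
5. ~(p | r), w0
6. ~p, w0
7. ~r, w0
8. ~q, w0
9. [](p | r), w1
10. p | r, w0
11. p | r, w1
12. r, w0
Accessibility: w0Rw0, w0Rw1, w1Rw0, w1Rw1
Branch closes: r and ~r both at w0.
(One branch shown.) All branches close.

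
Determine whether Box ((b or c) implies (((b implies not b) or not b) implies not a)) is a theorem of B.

Tableau for the negation not Box ((b or c) implies (((b implies not b) or not b) implies not a)):
1. not Box ((b or c) implies (((b implies not b) or not b) implies not a)), u
2. not ((b or c) implies (((b implies not b) or not b) implies not a)), v
3. b or c, v
4. not (((b implies not b) or not b) implies not a), v
5. (b implies not b) or not b, v
6. a, v
7. c, v
8. not b, v
Accessibility: uRu, uRv, vRu, vRv
The negation has an open branch (countermodel exists).

Invalid (countermodel exists)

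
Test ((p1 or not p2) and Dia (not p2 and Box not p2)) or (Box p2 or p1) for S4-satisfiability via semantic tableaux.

1. ((p1 or not p2) and Dia (not p2 and Box not p2)) or (Box p2 or p1), u
2. Box p2 or p1, u
3. p1, u
Accessibility: uRu

Satisfiable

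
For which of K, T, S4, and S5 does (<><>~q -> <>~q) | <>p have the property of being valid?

S4-tableau for the negation ~((<><>~q -> <>~q) | <>p):
1. ~((<><>~q -> <>~q) | <>p), 0
2. ~(<><>~q -> <>~q), 0   [~|-rule on 1]
3. ~<>p, 0   [~|-rule on 1]
4. <><>~q, 0   [~->-rule on 2]
5. ~<>~q, 0   [~->-rule on 2]
6. ~p, 0   [~<>-rule on 3 via 0R0]
7. q, 0   [~<>-rule on 5 via 0R0]
8. <>~q, 1   [<>-rule on 4: fresh world 1, 0R1]
9. ~p, 1   [~<>-rule on 3 via 0R1]
10. q, 1   [~<>-rule on 5 via 0R1]
11. ~q, 2   [<>-rule on 8: fresh world 2, 1R2]
12. ~p, 2   [~<>-rule on 3 via 0R2]
13. q, 2   [~<>-rule on 5 via 0R2]
Accessibility: 0R0, 0R1, 0R2, 1R1, 1R2, 2R2
Branch closes: q and ~q both at 2.
Every branch closes (one shown): valid in S4, hence also in S5 (every theorem of S4 is a theorem of S5).
T-tableau for the negation ~((<><>~q -> <>~q) | <>p):
1. ~((<><>~q -> <>~q) | <>p), 0
2. ~(<><>~q -> <>~q), 0   [~|-rule on 1]
3. ~<>p, 0   [~|-rule on 1]
4. <><>~q, 0   [~->-rule on 2]
5. ~<>~q, 0   [~->-rule on 2]
6. ~p, 0   [~<>-rule on 3 via 0R0]
7. q, 0   [~<>-rule on 5 via 0R0]
8. <>~q, 1   [<>-rule on 4: fresh world 1, 0R1]
9. ~p, 1   [~<>-rule on 3 via 0R1]
10. q, 1   [~<>-rule on 5 via 0R1]
11. ~q, 2   [<>-rule on 8: fresh world 2, 1R2]
Accessibility: 0R0, 0R1, 1R1, 1R2, 2R2
Complete open branch: countermodel on a T-frame, so not valid in T, nor in K (the same frame is also a K-frame).

S4, S5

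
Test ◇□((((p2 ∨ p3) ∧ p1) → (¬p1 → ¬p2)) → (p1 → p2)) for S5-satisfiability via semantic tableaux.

Satisfiable (open branch found)

1. ◇□((((p2 ∨ p3) ∧ p1) → (¬p1 → ¬p2)) → (p1 → p2)), w0
2. □((((p2 ∨ p3) ∧ p1) → (¬p1 → ¬p2)) → (p1 → p2)), w1
3. (((p2 ∨ p3) ∧ p1) → (¬p1 → ¬p2)) → (p1 → p2), w0
4. (((p2 ∨ p3) ∧ p1) → (¬p1 → ¬p2)) → (p1 → p2), w1
5. p1 → p2, w0
6. p1 → p2, w1
7. p2, w0
8. p2, w1
Accessibility: w0Rw0, w0Rw1, w1Rw0, w1Rw1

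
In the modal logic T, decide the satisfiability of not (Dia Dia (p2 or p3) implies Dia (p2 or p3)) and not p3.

Satisfiable (open branch found)

1. not (Dia Dia (p2 or p3) implies Dia (p2 or p3)) and not p3, u
2. not (Dia Dia (p2 or p3) implies Dia (p2 or p3)), u   [and-rule on 1]
3. not p3, u   [and-rule on 1]
4. Dia Dia (p2 or p3), u   [neg-implies-rule on 2]
5. not Dia (p2 or p3), u   [neg-implies-rule on 2]
6. not (p2 or p3), u   [neg-Dia-rule on 5 via uRu]
7. not p2, u   [neg-or-rule on 6]
8. Dia (p2 or p3), v   [Dia-rule on 4: fresh world v, uRv]
9. not (p2 or p3), v   [neg-Dia-rule on 5 via uRv]
10. not p2, v   [neg-or-rule on 9]
11. not p3, v   [neg-or-rule on 9]
12. p2 or p3, w   [Dia-rule on 8: fresh world w, vRw]
13. p3, w   [or-rule on 12 (branches; this branch)]
Accessibility: uRu, uRv, vRv, vRw, wRw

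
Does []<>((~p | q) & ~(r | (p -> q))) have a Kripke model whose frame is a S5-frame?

1. []<>((~p | q) & ~(r | (p -> q))), u
2. <>((~p | q) & ~(r | (p -> q))), u   [[]-rule on 1 via uRu]
3. (~p | q) & ~(r | (p -> q)), v   [<>-rule on 2: fresh world v, uRv]
4. ~p | q, v   [&-rule on 3]
5. ~(r | (p -> q)), v   [&-rule on 3]
6. ~r, v   [~|-rule on 5]
7. ~(p -> q), v   [~|-rule on 5]
8. p, v   [~->-rule on 7]
9. ~q, v   [~->-rule on 7]
10. <>((~p | q) & ~(r | (p -> q))), v   [[]-rule on 1 via uRv]
11. q, v   [|-rule on 4 (branches; this branch)]
Accessibility: uRu, uRv, vRu, vRv
Branch closes: q and ~q both at v.
All branches of the tableau close; one closing branch shown above.

Unsatisfiable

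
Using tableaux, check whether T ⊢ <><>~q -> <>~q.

Not valid

Tableau for the negation ~(<><>~q -> <>~q):
1. ~(<><>~q -> <>~q), 0
2. <><>~q, 0
3. ~<>~q, 0
4. q, 0
5. <>~q, 1
6. q, 1
7. ~q, 2
Accessibility: 0R0, 0R1, 1R1, 1R2, 2R2
The negation has an open branch (countermodel exists).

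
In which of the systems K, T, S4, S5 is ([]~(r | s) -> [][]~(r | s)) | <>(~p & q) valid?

S4-tableau for the negation ~(([]~(r | s) -> [][]~(r | s)) | <>(~p & q)):
1. ~(([]~(r | s) -> [][]~(r | s)) | <>(~p & q)), 0
2. ~([]~(r | s) -> [][]~(r | s)), 0   [~|-rule on 1]
3. ~<>(~p & q), 0   [~|-rule on 1]
4. []~(r | s), 0   [~->-rule on 2]
5. ~[][]~(r | s), 0   [~->-rule on 2]
6. ~(~p & q), 0   [~<>-rule on 3 via 0R0]
7. ~(r | s), 0   [[]-rule on 4 via 0R0]
8. ~r, 0   [~|-rule on 7]
9. ~s, 0   [~|-rule on 7]
10. ~q, 0   [~&-rule on 6 (branches; this branch)]
11. ~[]~(r | s), 1   [~[]-rule on 5: fresh world 1, 0R1]
12. ~(~p & q), 1   [~<>-rule on 3 via 0R1]
13. ~(r | s), 1   [[]-rule on 4 via 0R1]
14. ~r, 1   [~|-rule on 13]
15. ~s, 1   [~|-rule on 13]
16. ~q, 1   [~&-rule on 12 (branches; this branch)]
17. r | s, 2   [~[]-rule on 11: fresh world 2, 1R2]
18. ~(~p & q), 2   [~<>-rule on 3 via 0R2]
19. ~(r | s), 2   [[]-rule on 4 via 0R2]
20. ~r, 2   [~|-rule on 19]
21. ~s, 2   [~|-rule on 19]
22. s, 2   [|-rule on 17 (branches; this branch)]
Accessibility: 0R0, 0R1, 0R2, 1R1, 1R2, 2R2
Branch closes: s and ~s both at 2.
Every branch closes (one shown): valid in S4, hence also in S5 (every theorem of S4 is a theorem of S5).
T-tableau for the negation ~(([]~(r | s) -> [][]~(r | s)) | <>(~p & q)):
1. ~(([]~(r | s) -> [][]~(r | s)) | <>(~p & q)), 0
2. ~([]~(r | s) -> [][]~(r | s)), 0   [~|-rule on 1]
3. ~<>(~p & q), 0   [~|-rule on 1]
4. []~(r | s), 0   [~->-rule on 2]
5. ~[][]~(r | s), 0   [~->-rule on 2]
6. ~(~p & q), 0   [~<>-rule on 3 via 0R0]
7. ~(r | s), 0   [[]-rule on 4 via 0R0]
8. ~r, 0   [~|-rule on 7]
9. ~s, 0   [~|-rule on 7]
10. ~q, 0   [~&-rule on 6 (branches; this branch)]
11. ~[]~(r | s), 1   [~[]-rule on 5: fresh world 1, 0R1]
12. ~(~p & q), 1   [~<>-rule on 3 via 0R1]
13. ~(r | s), 1   [[]-rule on 4 via 0R1]
14. ~r, 1   [~|-rule on 13]
15. ~s, 1   [~|-rule on 13]
16. ~q, 1   [~&-rule on 12 (branches; this branch)]
17. r | s, 2   [~[]-rule on 11: fresh world 2, 1R2]
18. s, 2   [|-rule on 17 (branches; this branch)]
Accessibility: 0R0, 0R1, 1R1, 1R2, 2R2
Complete open branch: countermodel on a T-frame, so not valid in T, nor in K (the same frame is also a K-frame).

S4, S5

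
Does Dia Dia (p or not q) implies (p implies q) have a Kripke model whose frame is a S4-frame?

1. Dia Dia (p or not q) implies (p implies q), u
2. p implies q, u
3. q, u
Accessibility: uRu

Satisfiable (open branch found)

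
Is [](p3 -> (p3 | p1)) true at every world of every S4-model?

Tableau for the negation ~[](p3 -> (p3 | p1)):
1. ~[](p3 -> (p3 | p1)), w0
2. ~(p3 -> (p3 | p1)), w1
3. p3, w1
4. ~(p3 | p1), w1
5. ~p3, w1
6. ~p1, w1
Accessibility: w0Rw0, w0Rw1, w1Rw1
Branch closes: p3 and ~p3 both at w1.
Every branch of the negation's tableau closes; the branch above is one of them.

Valid in S4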